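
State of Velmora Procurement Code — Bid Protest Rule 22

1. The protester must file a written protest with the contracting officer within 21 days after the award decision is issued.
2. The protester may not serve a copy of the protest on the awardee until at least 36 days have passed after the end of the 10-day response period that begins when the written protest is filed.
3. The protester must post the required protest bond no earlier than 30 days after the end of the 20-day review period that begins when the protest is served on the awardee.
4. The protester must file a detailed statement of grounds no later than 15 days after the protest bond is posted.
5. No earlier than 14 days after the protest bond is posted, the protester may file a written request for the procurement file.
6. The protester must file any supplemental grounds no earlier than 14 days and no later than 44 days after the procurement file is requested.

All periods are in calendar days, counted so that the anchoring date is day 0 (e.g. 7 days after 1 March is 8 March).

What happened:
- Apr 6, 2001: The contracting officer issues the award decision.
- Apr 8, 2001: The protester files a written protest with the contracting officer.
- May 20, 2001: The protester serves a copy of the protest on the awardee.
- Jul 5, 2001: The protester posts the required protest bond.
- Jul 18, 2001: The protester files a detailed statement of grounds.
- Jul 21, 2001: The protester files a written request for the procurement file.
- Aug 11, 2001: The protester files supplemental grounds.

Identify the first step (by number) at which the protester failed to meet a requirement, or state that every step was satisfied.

Step 2

(1) due by Apr 6, 2001 + 21 days = Apr 27, 2001; completed Apr 8, 2001, before the deadline.
(2) permitted from Apr 18, 2001 + 36 days = May 24, 2001 onward; acted on May 20, 2001, 4 days prematurely.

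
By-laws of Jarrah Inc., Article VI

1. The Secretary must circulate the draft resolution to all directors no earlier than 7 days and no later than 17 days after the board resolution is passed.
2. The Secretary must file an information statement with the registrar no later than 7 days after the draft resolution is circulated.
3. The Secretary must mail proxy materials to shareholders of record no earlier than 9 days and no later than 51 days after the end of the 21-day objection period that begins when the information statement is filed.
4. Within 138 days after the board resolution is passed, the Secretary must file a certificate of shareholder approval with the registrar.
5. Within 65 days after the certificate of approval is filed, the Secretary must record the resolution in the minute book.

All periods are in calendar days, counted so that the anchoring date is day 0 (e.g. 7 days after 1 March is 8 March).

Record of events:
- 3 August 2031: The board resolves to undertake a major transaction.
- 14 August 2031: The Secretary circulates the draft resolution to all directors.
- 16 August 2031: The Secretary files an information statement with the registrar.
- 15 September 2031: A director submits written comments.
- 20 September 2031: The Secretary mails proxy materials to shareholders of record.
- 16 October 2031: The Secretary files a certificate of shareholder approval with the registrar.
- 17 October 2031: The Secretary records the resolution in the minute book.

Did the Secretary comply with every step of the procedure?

Yes

Step 1: the window is 7–17 days after 3 August 2031 (when the board resolution is passed), so 10 August 2031 through 20 August 2031; 14 August 2031 falls inside that range.
Step 2: 7 days after 14 August 2031 (when the draft resolution is circulated) is 21 August 2031; completed 16 August 2031, before the deadline.
Step 3: the window is 9–51 days after 6 September 2031 (end of the 21-day objection period, which began when the information statement is filed on 16 August 2031), so 15 September 2031 through 27 October 2031; done 20 September 2031, which is between those dates.
Step 4: 138 days after 3 August 2031 (when the board resolution is passed) is 19 December 2031; 16 October 2031 is within that limit.
Step 5: 65 days after 16 October 2031 (when the certificate of approval is filed) is 20 December 2031; completed 17 October 2031, before the deadline.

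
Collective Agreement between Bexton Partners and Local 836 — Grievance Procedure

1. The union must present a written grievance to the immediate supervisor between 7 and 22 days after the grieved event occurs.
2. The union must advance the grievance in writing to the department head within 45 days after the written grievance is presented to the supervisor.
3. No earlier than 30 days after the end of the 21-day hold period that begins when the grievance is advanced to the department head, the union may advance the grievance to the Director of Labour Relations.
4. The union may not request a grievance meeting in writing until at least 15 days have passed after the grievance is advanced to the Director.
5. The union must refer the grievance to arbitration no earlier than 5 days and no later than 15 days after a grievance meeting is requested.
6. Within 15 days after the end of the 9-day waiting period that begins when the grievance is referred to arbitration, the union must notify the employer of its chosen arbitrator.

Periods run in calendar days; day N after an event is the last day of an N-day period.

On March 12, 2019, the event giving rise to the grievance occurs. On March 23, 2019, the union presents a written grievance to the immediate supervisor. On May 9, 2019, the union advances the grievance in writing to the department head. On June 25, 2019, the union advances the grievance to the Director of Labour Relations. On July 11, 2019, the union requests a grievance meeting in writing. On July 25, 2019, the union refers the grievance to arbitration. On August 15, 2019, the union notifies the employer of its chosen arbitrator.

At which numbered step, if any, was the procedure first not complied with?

Step 2

Step 1: the window is 7–22 days after March 12, 2019 (when the grieved event occurs), so March 19, 2019 through April 3, 2019; done March 23, 2019 — within the window.
Step 2: 45 days after March 23, 2019 (when the written grievance is presented to the supervisor) is May 7, 2019; not done until May 9, 2019, 2 days after the deadline.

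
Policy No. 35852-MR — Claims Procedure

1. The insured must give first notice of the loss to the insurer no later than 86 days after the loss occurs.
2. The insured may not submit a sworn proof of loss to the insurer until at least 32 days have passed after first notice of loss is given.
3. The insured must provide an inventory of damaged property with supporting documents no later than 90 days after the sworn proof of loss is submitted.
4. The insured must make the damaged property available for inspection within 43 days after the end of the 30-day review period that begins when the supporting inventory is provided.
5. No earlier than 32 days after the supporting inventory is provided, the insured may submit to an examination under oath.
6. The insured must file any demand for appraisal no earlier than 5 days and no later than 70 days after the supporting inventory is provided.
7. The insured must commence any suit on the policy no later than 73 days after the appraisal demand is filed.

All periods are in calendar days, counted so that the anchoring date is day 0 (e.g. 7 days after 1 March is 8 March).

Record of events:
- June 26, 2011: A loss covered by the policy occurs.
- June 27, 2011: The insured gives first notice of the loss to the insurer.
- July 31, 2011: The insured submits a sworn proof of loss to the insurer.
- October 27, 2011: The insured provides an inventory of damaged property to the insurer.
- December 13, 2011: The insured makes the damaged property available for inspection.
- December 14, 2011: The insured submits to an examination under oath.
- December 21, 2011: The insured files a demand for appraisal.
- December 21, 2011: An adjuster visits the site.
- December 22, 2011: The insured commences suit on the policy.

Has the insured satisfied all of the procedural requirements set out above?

Step 1: 86 days after June 26, 2011 (when the loss occurs) is September 20, 2011; completed June 27, 2011, before the deadline.
Step 2: the earliest permitted date is 32 days after June 27, 2011 (when first notice of loss is given), i.e. July 29, 2011; done July 31, 2011, after the minimum wait.
Step 3: 90 days after July 31, 2011 (when the sworn proof of loss is submitted) is October 29, 2011; completed October 27, 2011, before the deadline.
Step 4: 43 days after November 26, 2011 (end of the 30-day review period, which began when the supporting inventory is provided on October 27, 2011) is January 8, 2012; done December 13, 2011 — timely.
Step 5: the earliest permitted date is 32 days after October 27, 2011 (when the supporting inventory is provided), i.e. November 28, 2011; done December 14, 2011 — permitted.
Step 6: the window is 5–70 days after October 27, 2011 (when the supporting inventory is provided), so November 1, 2011 through January 5, 2012; done December 21, 2011, which is between those dates.
Step 7: 73 days after December 21, 2011 (when the appraisal demand is filed) is March 3, 2012; December 22, 2011 is within that limit.

Yes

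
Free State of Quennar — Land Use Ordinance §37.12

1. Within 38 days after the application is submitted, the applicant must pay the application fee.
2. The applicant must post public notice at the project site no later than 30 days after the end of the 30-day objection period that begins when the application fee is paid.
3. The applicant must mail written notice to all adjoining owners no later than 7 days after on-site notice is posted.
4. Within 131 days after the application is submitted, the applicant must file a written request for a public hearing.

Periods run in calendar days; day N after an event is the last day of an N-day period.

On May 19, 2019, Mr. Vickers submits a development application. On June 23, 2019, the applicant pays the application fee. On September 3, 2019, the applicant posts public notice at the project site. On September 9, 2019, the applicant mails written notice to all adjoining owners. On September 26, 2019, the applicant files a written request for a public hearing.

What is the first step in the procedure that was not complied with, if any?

Step 1: 38 days after May 19, 2019 (when the application is submitted) is June 26, 2019; done June 23, 2019 — timely.
Step 2: 30 days after July 23, 2019 (end of the 30-day objection period, which began when the application fee is paid on June 23, 2019) is August 22, 2019; done September 3, 2019 — 12 days late.

Step 2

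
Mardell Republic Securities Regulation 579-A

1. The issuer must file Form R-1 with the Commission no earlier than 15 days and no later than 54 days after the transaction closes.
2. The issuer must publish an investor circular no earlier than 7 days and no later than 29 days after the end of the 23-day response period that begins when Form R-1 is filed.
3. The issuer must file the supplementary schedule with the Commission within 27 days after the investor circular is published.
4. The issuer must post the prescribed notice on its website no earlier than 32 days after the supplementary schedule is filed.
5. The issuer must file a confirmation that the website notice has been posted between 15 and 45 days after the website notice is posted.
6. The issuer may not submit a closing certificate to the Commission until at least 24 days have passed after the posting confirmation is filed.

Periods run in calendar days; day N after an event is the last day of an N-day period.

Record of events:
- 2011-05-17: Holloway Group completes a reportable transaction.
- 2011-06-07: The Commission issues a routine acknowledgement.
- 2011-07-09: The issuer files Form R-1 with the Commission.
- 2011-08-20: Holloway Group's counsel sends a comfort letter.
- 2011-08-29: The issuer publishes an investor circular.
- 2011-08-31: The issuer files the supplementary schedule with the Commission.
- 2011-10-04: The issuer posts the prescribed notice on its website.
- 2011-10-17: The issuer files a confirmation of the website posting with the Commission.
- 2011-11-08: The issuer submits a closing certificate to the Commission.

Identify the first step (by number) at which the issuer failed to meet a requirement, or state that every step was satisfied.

Step 5

(1) the permitted window runs from 2011-05-17 + 15 = 2011-06-01 to 2011-05-17 + 54 = 2011-07-10; done 2011-07-09, which is between those dates.
(2) the permitted window runs from 2011-08-01 + 7 = 2011-08-08 to 2011-08-01 + 29 = 2011-08-30; done 2011-08-29 — within the window.
(3) due by 2011-08-29 + 27 days = 2011-09-25; done 2011-08-31 — timely.
(4) permitted from 2011-08-31 + 32 days = 2011-10-02 onward; done 2011-10-04, after the minimum wait.
(5) the permitted window runs from 2011-10-04 + 15 = 2011-10-19 to 2011-10-04 + 45 = 2011-11-18; 2011-10-17 is 2 days too early.
No need to go further; step 5 was not satisfied.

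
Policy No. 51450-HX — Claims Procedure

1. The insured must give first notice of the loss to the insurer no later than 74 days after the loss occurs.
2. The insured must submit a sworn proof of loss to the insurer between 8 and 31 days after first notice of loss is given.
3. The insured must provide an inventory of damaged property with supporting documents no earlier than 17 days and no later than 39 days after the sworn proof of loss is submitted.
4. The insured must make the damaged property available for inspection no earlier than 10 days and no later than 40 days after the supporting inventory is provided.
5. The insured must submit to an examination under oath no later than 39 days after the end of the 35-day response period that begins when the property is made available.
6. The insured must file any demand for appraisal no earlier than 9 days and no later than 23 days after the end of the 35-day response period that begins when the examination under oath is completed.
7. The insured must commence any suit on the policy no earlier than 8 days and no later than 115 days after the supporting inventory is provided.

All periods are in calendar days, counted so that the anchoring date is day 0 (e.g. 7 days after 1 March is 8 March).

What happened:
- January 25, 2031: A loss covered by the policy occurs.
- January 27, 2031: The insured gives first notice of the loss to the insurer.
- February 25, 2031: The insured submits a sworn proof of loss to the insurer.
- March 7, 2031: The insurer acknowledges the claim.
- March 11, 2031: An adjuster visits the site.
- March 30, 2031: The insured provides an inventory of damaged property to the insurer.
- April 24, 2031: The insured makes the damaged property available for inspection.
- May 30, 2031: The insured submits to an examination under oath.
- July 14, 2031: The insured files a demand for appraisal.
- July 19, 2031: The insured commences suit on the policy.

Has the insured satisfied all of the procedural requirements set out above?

(1) due by January 25, 2031 + 74 days = April 9, 2031; January 27, 2031 is within that limit.
(2) the permitted window runs from January 27, 2031 + 8 = February 4, 2031 to January 27, 2031 + 31 = February 27, 2031; done February 25, 2031 — within the window.
(3) the permitted window runs from February 25, 2031 + 17 = March 14, 2031 to February 25, 2031 + 39 = April 5, 2031; done March 30, 2031 — within the window.
(4) the permitted window runs from March 30, 2031 + 10 = April 9, 2031 to March 30, 2031 + 40 = May 9, 2031; done April 24, 2031, which is between those dates.
(5) due by May 29, 2031 + 39 days = July 7, 2031; done May 30, 2031 — timely.
(6) the permitted window runs from July 4, 2031 + 9 = July 13, 2031 to July 4, 2031 + 23 = July 27, 2031; July 14, 2031 falls inside that range.
(7) the permitted window runs from March 30, 2031 + 8 = April 7, 2031 to March 30, 2031 + 115 = July 23, 2031; done July 19, 2031, which is between those dates.

Yes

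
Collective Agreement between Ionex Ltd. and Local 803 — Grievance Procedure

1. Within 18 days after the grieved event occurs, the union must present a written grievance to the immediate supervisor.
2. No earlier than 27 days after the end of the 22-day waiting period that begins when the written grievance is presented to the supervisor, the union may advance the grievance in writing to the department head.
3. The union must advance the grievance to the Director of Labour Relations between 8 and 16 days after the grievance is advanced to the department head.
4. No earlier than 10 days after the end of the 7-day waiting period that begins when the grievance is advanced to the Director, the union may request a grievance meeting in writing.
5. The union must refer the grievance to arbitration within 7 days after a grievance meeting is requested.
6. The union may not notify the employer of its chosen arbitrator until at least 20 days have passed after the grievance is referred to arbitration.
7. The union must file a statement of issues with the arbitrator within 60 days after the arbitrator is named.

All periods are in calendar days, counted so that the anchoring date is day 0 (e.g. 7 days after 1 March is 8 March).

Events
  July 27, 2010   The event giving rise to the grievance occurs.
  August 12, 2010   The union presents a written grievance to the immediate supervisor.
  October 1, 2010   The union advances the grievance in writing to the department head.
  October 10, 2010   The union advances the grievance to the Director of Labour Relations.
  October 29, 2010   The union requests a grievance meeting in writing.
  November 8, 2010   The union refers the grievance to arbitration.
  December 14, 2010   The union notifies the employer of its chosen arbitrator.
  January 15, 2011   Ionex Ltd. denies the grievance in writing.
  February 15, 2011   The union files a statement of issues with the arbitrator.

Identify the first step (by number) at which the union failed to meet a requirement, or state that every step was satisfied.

Step 5

(1) due by July 27, 2010 + 18 days = August 14, 2010; August 12, 2010 is within that limit.
(2) permitted from September 3, 2010 + 27 days = September 30, 2010 onward; done October 1, 2010 — permitted.
(3) the permitted window runs from October 1, 2010 + 8 = October 9, 2010 to October 1, 2010 + 16 = October 17, 2010; done October 10, 2010 — within the window.
(4) permitted from October 17, 2010 + 10 days = October 27, 2010 onward; done October 29, 2010 — permitted.
(5) due by October 29, 2010 + 7 days = November 5, 2010; not done until November 8, 2010, 3 days after the deadline.
The analysis stops there.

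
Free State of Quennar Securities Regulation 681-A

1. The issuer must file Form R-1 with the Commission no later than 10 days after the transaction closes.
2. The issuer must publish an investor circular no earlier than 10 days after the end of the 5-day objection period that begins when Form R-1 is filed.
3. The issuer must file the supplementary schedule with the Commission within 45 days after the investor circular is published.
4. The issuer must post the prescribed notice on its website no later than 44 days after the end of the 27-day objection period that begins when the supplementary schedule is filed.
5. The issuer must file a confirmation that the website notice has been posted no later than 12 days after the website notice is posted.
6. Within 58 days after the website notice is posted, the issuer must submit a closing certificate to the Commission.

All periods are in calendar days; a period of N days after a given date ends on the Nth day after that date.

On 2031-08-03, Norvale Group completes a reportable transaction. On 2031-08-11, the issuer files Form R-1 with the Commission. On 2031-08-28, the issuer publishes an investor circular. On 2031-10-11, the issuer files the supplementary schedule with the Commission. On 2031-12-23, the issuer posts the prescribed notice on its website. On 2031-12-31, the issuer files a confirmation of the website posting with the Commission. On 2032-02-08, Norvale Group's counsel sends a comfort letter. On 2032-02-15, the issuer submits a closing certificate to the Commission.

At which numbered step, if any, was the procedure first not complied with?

Step 4

Step 1: 10 days after 2031-08-03 (when the transaction closes) is 2031-08-13; done 2031-08-11 — timely.
Step 2: the earliest permitted date is 10 days after 2031-08-16 (end of the 5-day objection period, which began when Form R-1 is filed on 2031-08-11), i.e. 2031-08-26; done 2031-08-28, after the minimum wait.
Step 3: 45 days after 2031-08-28 (when the investor circular is published) is 2031-10-12; 2031-10-11 is within that limit.
Step 4: 44 days after 2031-11-07 (end of the 27-day objection period, which began when the supplementary schedule is filed on 2031-10-11) is 2031-12-21; not done until 2031-12-23, 2 days after the deadline.
Later steps need not be reached.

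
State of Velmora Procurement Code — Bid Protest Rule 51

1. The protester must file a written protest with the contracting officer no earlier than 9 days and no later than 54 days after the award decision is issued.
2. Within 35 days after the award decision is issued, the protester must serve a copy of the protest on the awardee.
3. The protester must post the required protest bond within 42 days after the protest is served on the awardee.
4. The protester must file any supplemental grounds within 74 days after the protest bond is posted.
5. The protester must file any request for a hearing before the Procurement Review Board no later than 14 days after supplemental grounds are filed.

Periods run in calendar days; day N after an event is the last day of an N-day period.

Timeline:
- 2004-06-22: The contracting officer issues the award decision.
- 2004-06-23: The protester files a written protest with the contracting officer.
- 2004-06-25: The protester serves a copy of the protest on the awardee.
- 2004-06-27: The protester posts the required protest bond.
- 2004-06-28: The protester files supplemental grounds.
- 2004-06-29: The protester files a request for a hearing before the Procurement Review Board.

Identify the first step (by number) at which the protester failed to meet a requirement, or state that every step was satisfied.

Step 1 — 9 and 54 days from 2004-06-22 (when the award decision is issued) are 2004-07-01 and 2004-08-15 respectively; done 2004-06-23 — 8 days before the window opened.

Step 1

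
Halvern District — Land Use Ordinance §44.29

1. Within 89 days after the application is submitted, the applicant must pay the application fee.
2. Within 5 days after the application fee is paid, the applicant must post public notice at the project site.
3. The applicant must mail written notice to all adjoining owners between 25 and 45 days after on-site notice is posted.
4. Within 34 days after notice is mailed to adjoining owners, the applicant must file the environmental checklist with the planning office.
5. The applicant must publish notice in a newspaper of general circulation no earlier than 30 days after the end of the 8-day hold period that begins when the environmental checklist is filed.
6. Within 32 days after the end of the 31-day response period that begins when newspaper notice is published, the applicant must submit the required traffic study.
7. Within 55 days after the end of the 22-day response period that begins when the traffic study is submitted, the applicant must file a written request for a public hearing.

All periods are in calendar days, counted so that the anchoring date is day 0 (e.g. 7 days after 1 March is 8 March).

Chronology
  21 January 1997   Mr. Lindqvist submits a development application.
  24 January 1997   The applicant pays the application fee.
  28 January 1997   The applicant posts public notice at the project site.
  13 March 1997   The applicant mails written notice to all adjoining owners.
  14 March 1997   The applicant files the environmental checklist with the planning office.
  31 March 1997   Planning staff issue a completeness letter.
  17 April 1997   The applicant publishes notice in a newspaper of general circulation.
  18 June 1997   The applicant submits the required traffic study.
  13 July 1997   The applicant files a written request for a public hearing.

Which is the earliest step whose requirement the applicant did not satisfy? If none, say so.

Step 1 — counting 89 days from 21 January 1997 (when the application is submitted) gives a deadline of 20 April 1997; completed 24 January 1997, before the deadline.
Step 2 — counting 5 days from 24 January 1997 (when the application fee is paid) gives a deadline of 29 January 1997; completed 28 January 1997, before the deadline.
Step 3 — 25 and 45 days from 28 January 1997 (when on-site notice is posted) are 22 February 1997 and 14 March 1997 respectively; done 13 March 1997, which is between those dates.
Step 4 — counting 34 days from 13 March 1997 (when notice is mailed to adjoining owners) gives a deadline of 16 April 1997; 14 March 1997 is within that limit.
Step 5 — must wait 30 days from 22 March 1997 (end of the 8-day hold period, which began when the environmental checklist is filed on 14 March 1997), so not before 21 April 1997; acted on 17 April 1997, 4 days prematurely.
That is the first point of non-compliance.

Step 5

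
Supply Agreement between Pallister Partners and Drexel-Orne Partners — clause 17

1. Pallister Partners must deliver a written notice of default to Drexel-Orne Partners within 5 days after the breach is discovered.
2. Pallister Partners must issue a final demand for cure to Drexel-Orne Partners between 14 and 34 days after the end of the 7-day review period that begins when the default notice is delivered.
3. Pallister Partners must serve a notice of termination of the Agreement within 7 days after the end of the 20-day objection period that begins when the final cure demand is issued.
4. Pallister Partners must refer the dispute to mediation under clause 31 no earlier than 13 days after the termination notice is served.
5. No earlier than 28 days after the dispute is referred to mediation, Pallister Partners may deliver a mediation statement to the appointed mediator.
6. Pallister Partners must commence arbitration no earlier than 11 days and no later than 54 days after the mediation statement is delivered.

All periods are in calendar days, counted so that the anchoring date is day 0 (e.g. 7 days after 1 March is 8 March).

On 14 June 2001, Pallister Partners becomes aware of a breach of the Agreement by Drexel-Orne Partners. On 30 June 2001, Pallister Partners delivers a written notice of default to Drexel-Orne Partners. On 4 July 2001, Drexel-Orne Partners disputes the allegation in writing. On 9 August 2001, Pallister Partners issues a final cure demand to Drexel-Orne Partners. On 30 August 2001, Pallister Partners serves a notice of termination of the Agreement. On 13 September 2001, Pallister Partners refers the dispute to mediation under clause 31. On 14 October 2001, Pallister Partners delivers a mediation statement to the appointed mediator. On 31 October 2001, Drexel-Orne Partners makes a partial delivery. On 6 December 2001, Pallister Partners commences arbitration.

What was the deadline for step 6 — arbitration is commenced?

7 December 2001

Step 6 runs from 14 October 2001, when the mediation statement is delivered. The window is 11–54 days after 14 October 2001; it closes on 7 December 2001.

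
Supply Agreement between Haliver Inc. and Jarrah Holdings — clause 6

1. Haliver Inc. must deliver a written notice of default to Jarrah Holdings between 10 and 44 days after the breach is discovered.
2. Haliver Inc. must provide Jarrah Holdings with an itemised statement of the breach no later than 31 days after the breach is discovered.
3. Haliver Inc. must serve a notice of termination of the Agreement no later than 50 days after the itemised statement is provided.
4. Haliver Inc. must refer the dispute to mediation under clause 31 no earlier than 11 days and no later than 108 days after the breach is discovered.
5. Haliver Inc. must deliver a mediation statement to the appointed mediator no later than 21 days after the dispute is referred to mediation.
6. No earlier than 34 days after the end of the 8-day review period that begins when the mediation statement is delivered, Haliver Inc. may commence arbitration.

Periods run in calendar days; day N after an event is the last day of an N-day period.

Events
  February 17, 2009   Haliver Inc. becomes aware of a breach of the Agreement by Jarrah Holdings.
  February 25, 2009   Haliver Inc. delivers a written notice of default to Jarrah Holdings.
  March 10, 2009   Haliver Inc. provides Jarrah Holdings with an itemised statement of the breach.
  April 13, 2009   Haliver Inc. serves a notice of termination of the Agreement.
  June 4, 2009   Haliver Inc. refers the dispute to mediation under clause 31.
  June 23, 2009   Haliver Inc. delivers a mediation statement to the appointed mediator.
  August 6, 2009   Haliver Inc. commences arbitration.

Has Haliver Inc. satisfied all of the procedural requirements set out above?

No

(1) the permitted window runs from February 17, 2009 + 10 = February 27, 2009 to February 17, 2009 + 44 = April 2, 2009; done February 25, 2009 — 2 days before the window opened.
The procedure was therefore not followed at step 1.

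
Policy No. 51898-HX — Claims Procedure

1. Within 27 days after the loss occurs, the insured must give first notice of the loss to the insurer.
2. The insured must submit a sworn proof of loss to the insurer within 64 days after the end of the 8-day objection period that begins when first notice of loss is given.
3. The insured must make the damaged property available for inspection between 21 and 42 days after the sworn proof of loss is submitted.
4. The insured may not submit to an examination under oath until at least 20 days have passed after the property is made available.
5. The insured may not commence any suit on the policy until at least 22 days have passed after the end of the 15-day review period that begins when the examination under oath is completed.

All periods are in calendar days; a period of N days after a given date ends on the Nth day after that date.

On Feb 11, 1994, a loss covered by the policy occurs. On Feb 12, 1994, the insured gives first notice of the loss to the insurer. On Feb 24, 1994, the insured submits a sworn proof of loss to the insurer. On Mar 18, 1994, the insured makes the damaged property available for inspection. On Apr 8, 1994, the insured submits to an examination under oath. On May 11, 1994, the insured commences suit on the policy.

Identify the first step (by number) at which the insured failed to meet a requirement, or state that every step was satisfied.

(1) due by Feb 11, 1994 + 27 days = Mar 10, 1994; completed Feb 12, 1994, before the deadline.
(2) due by Feb 20, 1994 + 64 days = Apr 25, 1994; Feb 24, 1994 is within that limit.
(3) the permitted window runs from Feb 24, 1994 + 21 = Mar 17, 1994 to Feb 24, 1994 + 42 = Apr 7, 1994; done Mar 18, 1994, which is between those dates.
(4) permitted from Mar 18, 1994 + 20 days = Apr 7, 1994 onward; Apr 8, 1994 is on or after that date.
(5) permitted from Apr 23, 1994 + 22 days = May 15, 1994 onward; done May 11, 1994 — 4 days too early.
Later steps need not be reached.

Step 5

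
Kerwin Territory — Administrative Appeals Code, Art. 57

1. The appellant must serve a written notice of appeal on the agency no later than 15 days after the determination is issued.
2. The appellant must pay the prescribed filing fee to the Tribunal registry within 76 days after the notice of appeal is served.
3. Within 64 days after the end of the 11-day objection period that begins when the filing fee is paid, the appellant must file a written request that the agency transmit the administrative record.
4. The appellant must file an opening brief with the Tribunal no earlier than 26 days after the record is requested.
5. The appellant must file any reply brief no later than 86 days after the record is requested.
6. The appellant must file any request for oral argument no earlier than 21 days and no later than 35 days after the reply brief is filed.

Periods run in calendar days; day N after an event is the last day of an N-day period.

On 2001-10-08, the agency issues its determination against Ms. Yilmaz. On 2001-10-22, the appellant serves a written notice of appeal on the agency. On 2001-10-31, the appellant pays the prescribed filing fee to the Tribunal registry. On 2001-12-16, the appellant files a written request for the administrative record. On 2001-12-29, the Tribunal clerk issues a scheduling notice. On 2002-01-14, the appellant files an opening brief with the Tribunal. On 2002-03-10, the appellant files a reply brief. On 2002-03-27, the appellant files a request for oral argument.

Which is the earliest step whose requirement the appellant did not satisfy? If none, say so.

(1) due by 2001-10-08 + 15 days = 2001-10-23; completed 2001-10-22, before the deadline.
(2) due by 2001-10-22 + 76 days = 2002-01-06; 2001-10-31 is within that limit.
(3) due by 2001-11-11 + 64 days = 2002-01-14; 2001-12-16 is within that limit.
(4) permitted from 2001-12-16 + 26 days = 2002-01-11 onward; 2002-01-14 is on or after that date.
(5) due by 2001-12-16 + 86 days = 2002-03-12; done 2002-03-10 — timely.
(6) the permitted window runs from 2002-03-10 + 21 = 2002-03-31 to 2002-03-10 + 35 = 2002-04-14; 2002-03-27 is 4 days too early.
The procedure was therefore not followed at step 6.

Step 6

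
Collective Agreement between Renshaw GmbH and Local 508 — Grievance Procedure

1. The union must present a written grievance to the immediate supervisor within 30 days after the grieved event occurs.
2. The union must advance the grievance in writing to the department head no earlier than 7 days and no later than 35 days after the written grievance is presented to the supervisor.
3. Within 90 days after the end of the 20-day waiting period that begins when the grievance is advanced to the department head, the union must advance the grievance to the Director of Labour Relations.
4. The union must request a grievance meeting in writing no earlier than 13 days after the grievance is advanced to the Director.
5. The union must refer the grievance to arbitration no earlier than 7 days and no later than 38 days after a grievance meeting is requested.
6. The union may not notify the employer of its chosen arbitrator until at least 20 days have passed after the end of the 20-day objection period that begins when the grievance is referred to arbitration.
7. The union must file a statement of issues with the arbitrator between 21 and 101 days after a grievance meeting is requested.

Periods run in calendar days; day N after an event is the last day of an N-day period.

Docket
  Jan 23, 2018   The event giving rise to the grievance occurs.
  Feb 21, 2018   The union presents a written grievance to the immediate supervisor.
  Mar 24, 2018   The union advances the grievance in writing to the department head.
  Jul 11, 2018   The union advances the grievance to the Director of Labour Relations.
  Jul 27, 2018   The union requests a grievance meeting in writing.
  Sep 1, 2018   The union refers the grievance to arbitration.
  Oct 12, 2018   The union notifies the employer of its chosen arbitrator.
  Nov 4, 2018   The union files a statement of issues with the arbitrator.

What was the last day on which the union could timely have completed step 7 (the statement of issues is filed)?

Nov 5, 2018

Step 7 runs from Jul 27, 2018, when a grievance meeting is requested. The window is 21–101 days after Jul 27, 2018; it closes on Nov 5, 2018.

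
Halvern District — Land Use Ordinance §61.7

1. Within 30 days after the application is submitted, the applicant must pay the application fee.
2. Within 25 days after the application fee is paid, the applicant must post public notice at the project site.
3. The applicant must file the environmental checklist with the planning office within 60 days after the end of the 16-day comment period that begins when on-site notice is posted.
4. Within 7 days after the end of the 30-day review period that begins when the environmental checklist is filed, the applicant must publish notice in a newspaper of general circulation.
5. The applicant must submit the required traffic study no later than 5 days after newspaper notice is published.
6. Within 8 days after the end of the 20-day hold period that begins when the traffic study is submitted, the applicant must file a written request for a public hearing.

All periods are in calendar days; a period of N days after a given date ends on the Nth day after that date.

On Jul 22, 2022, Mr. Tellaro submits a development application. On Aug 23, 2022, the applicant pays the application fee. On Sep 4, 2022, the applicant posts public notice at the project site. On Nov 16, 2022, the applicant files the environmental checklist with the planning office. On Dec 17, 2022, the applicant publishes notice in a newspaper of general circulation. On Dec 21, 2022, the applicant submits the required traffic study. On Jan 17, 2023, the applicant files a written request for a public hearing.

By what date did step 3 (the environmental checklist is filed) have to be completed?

Nov 19, 2022

On-site notice is posted on Sep 4, 2022; the 16-day comment period therefore ends Sep 20, 2022, and step 3 runs from that date. 60 days after Sep 20, 2022 is Nov 19, 2022.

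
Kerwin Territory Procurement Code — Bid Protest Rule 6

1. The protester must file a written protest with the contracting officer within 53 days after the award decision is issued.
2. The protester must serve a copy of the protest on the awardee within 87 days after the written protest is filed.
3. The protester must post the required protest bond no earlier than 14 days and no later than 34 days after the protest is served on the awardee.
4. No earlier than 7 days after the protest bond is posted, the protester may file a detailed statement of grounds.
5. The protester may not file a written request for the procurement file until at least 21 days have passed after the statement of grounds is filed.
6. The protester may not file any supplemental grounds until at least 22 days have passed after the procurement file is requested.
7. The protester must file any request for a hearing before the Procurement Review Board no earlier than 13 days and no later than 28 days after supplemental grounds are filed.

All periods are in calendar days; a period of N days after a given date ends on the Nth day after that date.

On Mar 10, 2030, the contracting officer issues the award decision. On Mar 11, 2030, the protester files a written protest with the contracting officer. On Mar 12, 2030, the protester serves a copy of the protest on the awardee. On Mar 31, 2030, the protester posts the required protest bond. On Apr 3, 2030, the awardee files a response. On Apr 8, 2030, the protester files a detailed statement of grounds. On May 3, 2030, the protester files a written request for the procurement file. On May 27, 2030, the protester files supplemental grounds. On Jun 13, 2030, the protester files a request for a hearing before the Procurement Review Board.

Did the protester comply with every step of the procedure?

Yes

Step 1: 53 days after Mar 10, 2030 (when the award decision is issued) is May 2, 2030; completed Mar 11, 2030, before the deadline.
Step 2: 87 days after Mar 11, 2030 (when the written protest is filed) is Jun 6, 2030; Mar 12, 2030 is within that limit.
Step 3: the window is 14–34 days after Mar 12, 2030 (when the protest is served on the awardee), so Mar 26, 2030 through Apr 15, 2030; done Mar 31, 2030 — within the window.
Step 4: the earliest permitted date is 7 days after Mar 31, 2030 (when the protest bond is posted), i.e. Apr 7, 2030; Apr 8, 2030 is on or after that date.
Step 5: the earliest permitted date is 21 days after Apr 8, 2030 (when the statement of grounds is filed), i.e. Apr 29, 2030; May 3, 2030 is on or after that date.
Step 6: the earliest permitted date is 22 days after May 3, 2030 (when the procurement file is requested), i.e. May 25, 2030; done May 27, 2030, after the minimum wait.
Step 7: the window is 13–28 days after May 27, 2030 (when supplemental grounds are filed), so Jun 9, 2030 through Jun 24, 2030; done Jun 13, 2030, which is between those dates.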